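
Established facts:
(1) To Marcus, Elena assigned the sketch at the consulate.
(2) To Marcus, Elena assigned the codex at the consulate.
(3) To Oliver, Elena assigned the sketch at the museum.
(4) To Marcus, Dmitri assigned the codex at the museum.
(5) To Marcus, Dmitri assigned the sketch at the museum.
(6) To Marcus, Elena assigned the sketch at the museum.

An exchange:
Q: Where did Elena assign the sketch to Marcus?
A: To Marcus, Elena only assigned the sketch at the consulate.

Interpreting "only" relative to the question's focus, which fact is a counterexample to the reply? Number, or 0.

Answering "Where did ...?" puts focus on the setting — here, "at the consulate".
So "only" ranges over settings; the rest (same agent, thing, recipient (Elena / the sketch / Marcus)) is presupposed.
Fact (6) shares the background with a different setting (at the museum) — counterexample.
(Fact (2) would refute a reading with focus on the thing — but that is not what the question asks.)

6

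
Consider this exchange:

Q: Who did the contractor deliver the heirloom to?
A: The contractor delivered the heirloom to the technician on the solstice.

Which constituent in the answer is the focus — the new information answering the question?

The wh-word "who" asks about the recipient.
In the answer, "the contractor" and "the heirloom" are given — repeated from the question.
"on the solstice" is also new, but it specifies the time, which is not what the question asks about — so it is not the focus.
The constituent filling the recipient gap is "to the technician"; that is the focus.

to the technician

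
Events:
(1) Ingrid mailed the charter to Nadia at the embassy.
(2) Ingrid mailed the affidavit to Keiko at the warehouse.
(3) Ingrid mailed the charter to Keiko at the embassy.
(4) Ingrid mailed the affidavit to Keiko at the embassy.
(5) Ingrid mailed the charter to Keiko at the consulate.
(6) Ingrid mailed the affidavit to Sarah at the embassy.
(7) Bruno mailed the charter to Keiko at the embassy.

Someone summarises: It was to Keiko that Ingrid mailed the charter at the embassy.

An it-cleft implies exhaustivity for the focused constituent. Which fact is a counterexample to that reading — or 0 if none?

1

The cleft puts "Keiko" in focus and presupposes the open proposition with agent = Ingrid, thing = the charter, setting = at the embassy.
The exhaustive reading says no other recipient fits that background.
But fact (1) also has agent = Ingrid, thing = the charter, setting = at the embassy, with recipient = Nadia — so the exhaustive reading fails.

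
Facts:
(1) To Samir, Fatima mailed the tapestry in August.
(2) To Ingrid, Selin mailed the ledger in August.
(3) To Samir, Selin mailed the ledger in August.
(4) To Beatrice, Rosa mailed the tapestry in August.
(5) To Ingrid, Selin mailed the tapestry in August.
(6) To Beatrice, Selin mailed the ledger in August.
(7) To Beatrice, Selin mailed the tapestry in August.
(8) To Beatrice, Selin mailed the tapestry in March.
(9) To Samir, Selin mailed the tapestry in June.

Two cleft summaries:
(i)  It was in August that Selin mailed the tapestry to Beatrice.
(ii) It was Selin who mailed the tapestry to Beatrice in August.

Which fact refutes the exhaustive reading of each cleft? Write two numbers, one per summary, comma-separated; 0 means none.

Summary (i) focuses "in August" (the setting); background same agent, thing, recipient (Selin / the tapestry / Beatrice). Fact (8) matches that background with setting = in March — refutes (i).
Summary (ii) focuses "Selin" (the agent); background same thing, recipient, setting (the tapestry / Beatrice / in August). Fact (4) matches that background with agent = Rosa — refutes (ii).

8, 4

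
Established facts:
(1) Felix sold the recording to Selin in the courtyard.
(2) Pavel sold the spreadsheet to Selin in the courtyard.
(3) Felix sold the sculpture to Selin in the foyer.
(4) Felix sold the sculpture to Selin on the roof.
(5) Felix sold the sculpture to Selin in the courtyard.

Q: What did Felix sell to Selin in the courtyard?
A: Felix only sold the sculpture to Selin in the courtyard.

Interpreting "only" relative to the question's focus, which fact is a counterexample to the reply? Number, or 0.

The question "What did ...?" targets the thing, so in the reply the focus falls on "the sculpture".
"Only" then excludes alternative things while the background — Felix as agent and Selin as recipient and in the courtyard as setting — is held fixed.
Fact (1) keeps Felix as agent and Selin as recipient and in the courtyard as setting but has thing = the recording; that refutes the reply.
(Fact (3) would refute a reading with focus on the setting — but that is not what the question asks.)

1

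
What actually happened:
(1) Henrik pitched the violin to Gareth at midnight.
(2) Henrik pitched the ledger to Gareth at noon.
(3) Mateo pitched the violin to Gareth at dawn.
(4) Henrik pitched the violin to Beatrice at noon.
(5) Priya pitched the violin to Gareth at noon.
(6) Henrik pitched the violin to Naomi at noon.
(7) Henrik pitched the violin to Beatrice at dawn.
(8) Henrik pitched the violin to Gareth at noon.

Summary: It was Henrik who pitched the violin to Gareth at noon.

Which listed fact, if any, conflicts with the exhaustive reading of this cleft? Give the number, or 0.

5

The cleft puts "Henrik" in focus and presupposes the open proposition with the violin as thing and Gareth as recipient and at noon as setting.
Exhaustivity: Henrik is the only agent satisfying that background.
But fact (5) also has the violin as thing and Gareth as recipient and at noon as setting, with agent = Priya — so the exhaustive reading fails.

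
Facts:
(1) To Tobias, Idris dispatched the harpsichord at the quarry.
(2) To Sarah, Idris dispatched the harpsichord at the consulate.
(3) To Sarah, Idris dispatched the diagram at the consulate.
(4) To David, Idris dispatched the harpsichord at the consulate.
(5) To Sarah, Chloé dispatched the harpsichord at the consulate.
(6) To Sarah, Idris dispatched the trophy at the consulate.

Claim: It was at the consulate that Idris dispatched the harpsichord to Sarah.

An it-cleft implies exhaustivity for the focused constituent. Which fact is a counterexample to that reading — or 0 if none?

0

The cleft puts "at the consulate" in focus and presupposes the open proposition with agent = Idris, thing = the harpsichord, recipient = Sarah.
The exhaustive reading says no other setting fits that background.
Every other fact differs from the presupposition on some backgrounded slot, so none challenges the exhaustivity.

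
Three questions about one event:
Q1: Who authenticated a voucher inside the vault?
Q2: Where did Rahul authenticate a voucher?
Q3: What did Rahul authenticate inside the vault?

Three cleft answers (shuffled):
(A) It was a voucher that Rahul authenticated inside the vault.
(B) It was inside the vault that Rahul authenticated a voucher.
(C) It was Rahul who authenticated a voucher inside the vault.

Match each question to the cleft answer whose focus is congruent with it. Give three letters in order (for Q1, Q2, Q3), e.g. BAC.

Q1 asks about the subject (agent); cleft (C) focuses "Rahul", which is the subject (agent) — so Q1 → C.
Q2 asks about the location; cleft (B) focuses "inside the vault", which is the location — so Q2 → B.
Q3 asks about the direct object; cleft (A) focuses "a voucher", which is the direct object — so Q3 → A.
Mapping: Q1→C, Q2→B, Q3→A.

CBA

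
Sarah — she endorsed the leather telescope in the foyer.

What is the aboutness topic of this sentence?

Sarah

The construction explicitly marks "Sarah" as what the sentence is about — the topic.
The remainder of the clause is the comment (what is said about the topic).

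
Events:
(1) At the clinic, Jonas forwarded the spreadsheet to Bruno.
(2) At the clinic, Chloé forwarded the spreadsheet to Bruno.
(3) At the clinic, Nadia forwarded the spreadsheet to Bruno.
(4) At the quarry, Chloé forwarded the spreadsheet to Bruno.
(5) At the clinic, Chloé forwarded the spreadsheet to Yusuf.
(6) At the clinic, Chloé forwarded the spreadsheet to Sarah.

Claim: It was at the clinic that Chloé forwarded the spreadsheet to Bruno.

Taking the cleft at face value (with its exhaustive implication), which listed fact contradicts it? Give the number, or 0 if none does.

4

Focus of the cleft: "at the clinic" (the setting). Presupposed background: same agent, thing, recipient (Chloé / the spreadsheet / Bruno).
Exhaustivity: at the clinic is the only setting satisfying that background.
Fact (4) shares the background but with setting = at the quarry; exhaustivity is violated.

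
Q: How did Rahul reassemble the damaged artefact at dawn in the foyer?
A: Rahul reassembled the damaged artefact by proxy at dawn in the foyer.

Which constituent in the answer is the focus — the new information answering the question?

by proxy

The wh-word "how" asks about the manner.
In the answer, "Rahul", "the damaged artefact", "at dawn" and "in the foyer" are given — repeated from the question.
The constituent filling the manner gap is "by proxy"; that is the focus and would carry nuclear stress.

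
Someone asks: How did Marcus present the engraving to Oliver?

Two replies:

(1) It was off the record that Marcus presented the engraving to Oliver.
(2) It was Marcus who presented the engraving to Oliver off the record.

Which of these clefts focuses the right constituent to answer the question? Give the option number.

1

The question word "how" targets the manner.
Option (1) clefts "off the record" — that matches what the question asks about.
Option (2) clefts "Marcus" — the subject (agent), not what was asked.
So the congruent reply is (1).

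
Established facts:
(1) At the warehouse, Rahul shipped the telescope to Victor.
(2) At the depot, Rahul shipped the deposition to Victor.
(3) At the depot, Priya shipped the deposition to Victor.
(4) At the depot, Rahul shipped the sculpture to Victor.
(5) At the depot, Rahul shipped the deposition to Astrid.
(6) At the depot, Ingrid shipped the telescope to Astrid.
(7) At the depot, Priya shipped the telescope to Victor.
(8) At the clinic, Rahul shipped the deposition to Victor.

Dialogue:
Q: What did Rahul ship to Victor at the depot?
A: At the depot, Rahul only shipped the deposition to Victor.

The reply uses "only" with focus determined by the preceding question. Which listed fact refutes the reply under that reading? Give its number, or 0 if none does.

4

Answering "What did ...?" puts focus on the thing — here, "the deposition".
So "only" ranges over things; the rest (same agent, recipient, setting (Rahul / Victor / at the depot)) is presupposed.
Fact (4) keeps same agent, recipient, setting (Rahul / Victor / at the depot) but has thing = the sculpture; that refutes the reply.
(Fact (5) would refute a reading with focus on the recipient — but that is not what the question asks.)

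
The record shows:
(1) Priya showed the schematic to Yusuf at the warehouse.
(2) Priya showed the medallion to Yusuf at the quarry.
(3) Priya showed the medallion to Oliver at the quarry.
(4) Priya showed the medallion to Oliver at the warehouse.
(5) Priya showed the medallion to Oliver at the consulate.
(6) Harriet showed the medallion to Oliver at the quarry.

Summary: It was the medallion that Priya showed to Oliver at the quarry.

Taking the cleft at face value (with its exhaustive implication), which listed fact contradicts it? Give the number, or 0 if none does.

0

Focus of the cleft: "the medallion" (the thing). Presupposed background: agent = Priya, recipient = Oliver, setting = at the quarry.
Exhaustivity: the medallion is the only thing satisfying that background.
Every other fact differs from the presupposition on some backgrounded slot, so none challenges the exhaustivity.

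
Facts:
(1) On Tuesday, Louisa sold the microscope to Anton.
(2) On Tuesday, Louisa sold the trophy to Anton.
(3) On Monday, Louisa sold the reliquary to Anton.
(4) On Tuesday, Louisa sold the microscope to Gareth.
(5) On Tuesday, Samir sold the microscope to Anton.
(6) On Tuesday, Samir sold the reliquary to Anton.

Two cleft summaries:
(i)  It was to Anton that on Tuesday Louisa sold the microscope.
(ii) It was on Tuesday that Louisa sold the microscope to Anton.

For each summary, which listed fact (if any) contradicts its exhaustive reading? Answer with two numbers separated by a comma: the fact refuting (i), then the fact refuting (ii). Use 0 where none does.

(i): focus "Anton". Looking for Louisa as agent and the microscope as thing and on Tuesday as setting with some other recipient — fact (4) has Gareth there. Refuted.
(ii): focus "on Tuesday". No fact shares Louisa as agent and the microscope as thing and Anton as recipient with a different setting. 0.

4, 0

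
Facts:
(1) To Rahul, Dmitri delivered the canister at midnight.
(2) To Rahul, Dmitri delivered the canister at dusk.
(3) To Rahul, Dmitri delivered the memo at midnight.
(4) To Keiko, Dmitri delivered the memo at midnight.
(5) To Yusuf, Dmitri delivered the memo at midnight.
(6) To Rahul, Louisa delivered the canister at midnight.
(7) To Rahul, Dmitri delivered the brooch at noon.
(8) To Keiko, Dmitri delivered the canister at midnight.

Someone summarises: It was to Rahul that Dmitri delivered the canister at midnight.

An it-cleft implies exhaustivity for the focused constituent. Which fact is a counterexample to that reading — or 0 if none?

The cleft puts "Rahul" in focus and presupposes the open proposition with same agent, thing, setting (Dmitri / the canister / at midnight).
Exhaustivity: Rahul is the only recipient satisfying that background.
But fact (8) also has same agent, thing, setting (Dmitri / the canister / at midnight), with recipient = Keiko — so the exhaustive reading fails.

8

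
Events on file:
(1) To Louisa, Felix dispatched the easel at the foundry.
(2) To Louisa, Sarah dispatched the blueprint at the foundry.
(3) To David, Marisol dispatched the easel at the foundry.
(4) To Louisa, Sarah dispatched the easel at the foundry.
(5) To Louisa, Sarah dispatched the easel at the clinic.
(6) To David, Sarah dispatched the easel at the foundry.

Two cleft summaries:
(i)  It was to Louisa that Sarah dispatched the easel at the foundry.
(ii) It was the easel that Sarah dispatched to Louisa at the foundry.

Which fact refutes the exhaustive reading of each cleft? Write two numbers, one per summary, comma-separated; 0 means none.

Summary (i) focuses "Louisa" (the recipient); background agent = Sarah, thing = the easel, setting = at the foundry. Fact (6) matches that background with recipient = David — refutes (i).
Summary (ii) focuses "the easel" (the thing); background agent = Sarah, recipient = Louisa, setting = at the foundry. Fact (2) matches that background with thing = the blueprint — refutes (ii).

6, 2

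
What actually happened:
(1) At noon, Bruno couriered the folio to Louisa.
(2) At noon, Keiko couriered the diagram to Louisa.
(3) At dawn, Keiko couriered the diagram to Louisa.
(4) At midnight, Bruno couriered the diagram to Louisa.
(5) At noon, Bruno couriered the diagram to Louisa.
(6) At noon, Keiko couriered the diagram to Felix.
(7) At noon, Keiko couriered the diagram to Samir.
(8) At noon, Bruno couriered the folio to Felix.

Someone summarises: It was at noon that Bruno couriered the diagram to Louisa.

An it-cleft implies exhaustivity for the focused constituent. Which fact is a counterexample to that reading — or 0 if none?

Focus of the cleft: "at noon" (the setting). Presupposed background: same agent, thing, recipient (Bruno / the diagram / Louisa).
The exhaustive reading says no other setting fits that background.
But fact (4) also has same agent, thing, recipient (Bruno / the diagram / Louisa), with setting = at midnight — so the exhaustive reading fails.

4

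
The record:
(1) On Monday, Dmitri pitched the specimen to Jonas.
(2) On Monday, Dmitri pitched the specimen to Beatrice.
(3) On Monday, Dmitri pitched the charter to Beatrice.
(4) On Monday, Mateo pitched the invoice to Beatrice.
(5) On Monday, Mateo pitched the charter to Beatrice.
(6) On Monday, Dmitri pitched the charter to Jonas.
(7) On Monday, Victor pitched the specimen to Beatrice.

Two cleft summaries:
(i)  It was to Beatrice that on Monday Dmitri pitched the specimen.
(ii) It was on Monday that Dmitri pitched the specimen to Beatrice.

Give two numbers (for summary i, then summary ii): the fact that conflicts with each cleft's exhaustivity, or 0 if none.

1, 0

(i): focus "Beatrice". Looking for Dmitri as agent and the specimen as thing and on Monday as setting with some other recipient — fact (1) has Jonas there. Refuted.
(ii): focus "on Monday". No fact shares Dmitri as agent and the specimen as thing and Beatrice as recipient with a different setting. 0.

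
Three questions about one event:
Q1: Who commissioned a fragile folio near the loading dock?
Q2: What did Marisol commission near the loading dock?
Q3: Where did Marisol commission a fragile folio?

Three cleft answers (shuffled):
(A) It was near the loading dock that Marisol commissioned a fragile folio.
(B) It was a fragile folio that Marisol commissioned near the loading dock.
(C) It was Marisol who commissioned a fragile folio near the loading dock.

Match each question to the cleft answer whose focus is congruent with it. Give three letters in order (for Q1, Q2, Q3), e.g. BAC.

Q1 asks about the subject (agent); cleft (C) focuses "Marisol", which is the subject (agent) — so Q1 → C.
Q2 asks about the direct object; cleft (B) focuses "a fragile folio", which is the direct object — so Q2 → B.
Q3 asks about the location; cleft (A) focuses "near the loading dock", which is the location — so Q3 → A.
Mapping: Q1→C, Q2→B, Q3→A.

CBA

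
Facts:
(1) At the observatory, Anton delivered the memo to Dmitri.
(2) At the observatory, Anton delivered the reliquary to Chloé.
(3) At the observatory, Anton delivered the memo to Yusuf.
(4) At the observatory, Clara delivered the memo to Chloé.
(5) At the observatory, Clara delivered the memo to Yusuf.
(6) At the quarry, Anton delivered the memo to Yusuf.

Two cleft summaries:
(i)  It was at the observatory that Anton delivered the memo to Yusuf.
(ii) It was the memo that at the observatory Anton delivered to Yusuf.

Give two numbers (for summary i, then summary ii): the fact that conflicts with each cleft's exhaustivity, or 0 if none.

6, 0

(i): focus "at the observatory". Looking for Anton as agent and the memo as thing and Yusuf as recipient with some other setting — fact (6) has at the quarry there. Refuted.
(ii): focus "the memo". No fact shares Anton as agent and Yusuf as recipient and at the observatory as setting with a different thing. 0.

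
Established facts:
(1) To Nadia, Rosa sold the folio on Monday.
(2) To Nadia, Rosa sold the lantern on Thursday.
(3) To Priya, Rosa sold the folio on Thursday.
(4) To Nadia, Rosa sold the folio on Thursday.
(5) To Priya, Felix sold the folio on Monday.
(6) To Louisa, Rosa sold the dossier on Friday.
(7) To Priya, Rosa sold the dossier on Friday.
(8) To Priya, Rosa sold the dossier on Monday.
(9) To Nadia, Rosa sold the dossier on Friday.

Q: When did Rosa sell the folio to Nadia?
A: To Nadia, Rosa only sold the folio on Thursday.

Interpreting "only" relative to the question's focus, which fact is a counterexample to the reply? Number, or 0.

1

The question "When did ...?" targets the setting, so in the reply the focus falls on "on Thursday".
So "only" ranges over settings; the rest (same agent, thing, recipient (Rosa / the folio / Nadia)) is presupposed.
Fact (1) keeps same agent, thing, recipient (Rosa / the folio / Nadia) but has setting = on Monday; that refutes the reply.
(Fact (2) would refute a reading with focus on the thing — but that is not what the question asks.)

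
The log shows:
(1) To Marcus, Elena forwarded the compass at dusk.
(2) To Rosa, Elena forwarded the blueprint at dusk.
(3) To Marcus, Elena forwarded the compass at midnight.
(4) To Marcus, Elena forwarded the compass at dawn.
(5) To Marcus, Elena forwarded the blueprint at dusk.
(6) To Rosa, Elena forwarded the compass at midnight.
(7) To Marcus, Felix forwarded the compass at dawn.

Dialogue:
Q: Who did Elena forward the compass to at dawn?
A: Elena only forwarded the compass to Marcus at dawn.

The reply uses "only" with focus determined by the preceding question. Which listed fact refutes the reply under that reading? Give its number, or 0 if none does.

0

The question "Who did ... to ...?" targets the recipient, so in the reply the focus falls on "Marcus".
So "only" ranges over recipients; the rest (Elena as agent and the compass as thing and at dawn as setting) is presupposed.
No listed fact shares that background with another recipient. Nothing contradicts the reply.
(Fact (1) would refute a reading with focus on the setting — but that is not what the question asks.)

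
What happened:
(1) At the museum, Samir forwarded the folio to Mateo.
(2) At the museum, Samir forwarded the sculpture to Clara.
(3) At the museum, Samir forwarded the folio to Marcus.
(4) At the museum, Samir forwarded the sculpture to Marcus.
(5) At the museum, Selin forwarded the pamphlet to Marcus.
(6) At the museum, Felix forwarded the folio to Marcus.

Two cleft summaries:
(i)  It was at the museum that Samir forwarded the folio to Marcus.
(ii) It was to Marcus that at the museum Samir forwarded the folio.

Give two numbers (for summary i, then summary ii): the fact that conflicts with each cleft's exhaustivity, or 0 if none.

0, 1

Summary (i) focuses "at the museum" (the setting); background same agent, thing, recipient (Samir / the folio / Marcus). No fact matches that background with a different setting, so 0.
Summary (ii) focuses "Marcus" (the recipient); background same agent, thing, setting (Samir / the folio / at the museum). Fact (1) matches that background with recipient = Mateo — refutes (ii).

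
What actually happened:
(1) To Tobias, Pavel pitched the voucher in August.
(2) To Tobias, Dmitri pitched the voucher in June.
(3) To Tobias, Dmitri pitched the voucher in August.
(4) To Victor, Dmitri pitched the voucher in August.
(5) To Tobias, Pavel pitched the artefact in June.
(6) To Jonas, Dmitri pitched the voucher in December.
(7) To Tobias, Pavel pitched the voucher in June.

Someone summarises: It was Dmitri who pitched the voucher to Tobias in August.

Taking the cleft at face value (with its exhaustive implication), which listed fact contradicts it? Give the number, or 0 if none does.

The cleft puts "Dmitri" in focus and presupposes the open proposition with same thing, recipient, setting (the voucher / Tobias / in August).
The exhaustive reading says no other agent fits that background.
But fact (1) also has same thing, recipient, setting (the voucher / Tobias / in August), with agent = Pavel — so the exhaustive reading fails.

1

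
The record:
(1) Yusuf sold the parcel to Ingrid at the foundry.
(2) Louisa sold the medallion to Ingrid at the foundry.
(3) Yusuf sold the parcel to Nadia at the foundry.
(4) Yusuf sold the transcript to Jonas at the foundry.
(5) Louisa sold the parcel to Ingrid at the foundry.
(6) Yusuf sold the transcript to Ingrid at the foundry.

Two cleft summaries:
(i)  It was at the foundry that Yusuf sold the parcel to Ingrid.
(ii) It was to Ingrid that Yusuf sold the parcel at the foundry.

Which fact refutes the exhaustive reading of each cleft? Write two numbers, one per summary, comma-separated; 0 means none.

0, 3

(i): focus "at the foundry". No fact shares Yusuf as agent and the parcel as thing and Ingrid as recipient with a different setting. 0.
(ii): focus "Ingrid". Looking for Yusuf as agent and the parcel as thing and at the foundry as setting with some other recipient — fact (3) has Nadia there. Refuted.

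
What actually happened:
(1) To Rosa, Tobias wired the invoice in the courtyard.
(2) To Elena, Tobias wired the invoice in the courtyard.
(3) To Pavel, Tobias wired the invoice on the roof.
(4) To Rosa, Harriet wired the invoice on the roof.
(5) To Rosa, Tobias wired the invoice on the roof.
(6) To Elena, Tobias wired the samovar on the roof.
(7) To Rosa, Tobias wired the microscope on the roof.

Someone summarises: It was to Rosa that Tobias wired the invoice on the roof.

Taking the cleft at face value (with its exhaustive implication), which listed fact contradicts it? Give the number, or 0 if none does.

Focus of the cleft: "Rosa" (the recipient). Presupposed background: agent = Tobias, thing = the invoice, setting = on the roof.
Exhaustivity: Rosa is the only recipient satisfying that background.
Fact (3) shares the background but with recipient = Pavel; exhaustivity is violated.

3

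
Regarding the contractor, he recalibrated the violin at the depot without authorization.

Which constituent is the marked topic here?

The construction explicitly marks "the contractor" as what the sentence is about — the topic.
The remainder of the clause is the comment (what is said about the topic).

the contractor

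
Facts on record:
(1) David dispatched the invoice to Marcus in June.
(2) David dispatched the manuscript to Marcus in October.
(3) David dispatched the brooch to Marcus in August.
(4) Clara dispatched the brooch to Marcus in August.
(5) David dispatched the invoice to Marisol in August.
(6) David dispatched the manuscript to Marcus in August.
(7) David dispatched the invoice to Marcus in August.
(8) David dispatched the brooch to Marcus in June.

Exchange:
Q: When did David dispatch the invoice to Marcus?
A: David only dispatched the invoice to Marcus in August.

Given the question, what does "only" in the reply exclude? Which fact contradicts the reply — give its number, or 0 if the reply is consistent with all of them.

The question "When did ...?" targets the setting, so in the reply the focus falls on "in August".
"Only" then excludes alternative settings while the background — same agent, thing, recipient (David / the invoice / Marcus) — is held fixed.
Fact (1) shares the background with a different setting (in June) — counterexample.
(Fact (5) would refute a reading with focus on the recipient — but that is not what the question asks.)

1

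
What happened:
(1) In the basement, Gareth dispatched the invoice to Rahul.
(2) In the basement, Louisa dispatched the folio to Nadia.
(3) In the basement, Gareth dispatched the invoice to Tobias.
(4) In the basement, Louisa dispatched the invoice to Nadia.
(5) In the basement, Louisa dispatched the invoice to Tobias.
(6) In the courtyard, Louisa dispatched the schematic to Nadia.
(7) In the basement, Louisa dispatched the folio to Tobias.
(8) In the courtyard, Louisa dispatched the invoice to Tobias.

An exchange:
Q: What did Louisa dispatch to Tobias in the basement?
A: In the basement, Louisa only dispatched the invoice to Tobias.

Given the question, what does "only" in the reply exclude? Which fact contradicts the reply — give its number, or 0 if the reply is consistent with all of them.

7

Answering "What did ...?" puts focus on the thing — here, "the invoice".
So "only" ranges over things; the rest (Louisa as agent and Tobias as recipient and in the basement as setting) is presupposed.
Fact (7) shares the background with a different thing (the folio) — counterexample.
(Fact (4) would refute a reading with focus on the recipient — but that is not what the question asks.)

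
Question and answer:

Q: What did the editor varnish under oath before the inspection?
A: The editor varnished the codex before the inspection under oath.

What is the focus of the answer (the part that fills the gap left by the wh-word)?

the codex

The wh-word "what" asks about the direct object.
In the answer, "the editor", "under oath" and "before the inspection" are given — repeated from the question.
The constituent filling the direct object gap is "the codex"; that is the focus and would carry nuclear stress.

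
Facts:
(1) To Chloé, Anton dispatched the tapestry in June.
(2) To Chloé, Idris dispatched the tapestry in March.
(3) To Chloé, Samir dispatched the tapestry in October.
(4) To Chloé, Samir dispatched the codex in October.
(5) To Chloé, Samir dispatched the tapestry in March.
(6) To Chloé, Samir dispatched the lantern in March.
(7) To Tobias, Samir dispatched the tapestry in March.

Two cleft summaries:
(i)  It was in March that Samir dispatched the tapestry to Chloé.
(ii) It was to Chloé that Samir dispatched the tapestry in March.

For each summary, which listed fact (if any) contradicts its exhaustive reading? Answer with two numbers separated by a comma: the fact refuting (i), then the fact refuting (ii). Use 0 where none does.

(i): focus "in March". Looking for agent = Samir, thing = the tapestry, recipient = Chloé with some other setting — fact (3) has in October there. Refuted.
(ii): focus "Chloé". Looking for agent = Samir, thing = the tapestry, setting = in March with some other recipient — fact (7) has Tobias there. Refuted.

3, 7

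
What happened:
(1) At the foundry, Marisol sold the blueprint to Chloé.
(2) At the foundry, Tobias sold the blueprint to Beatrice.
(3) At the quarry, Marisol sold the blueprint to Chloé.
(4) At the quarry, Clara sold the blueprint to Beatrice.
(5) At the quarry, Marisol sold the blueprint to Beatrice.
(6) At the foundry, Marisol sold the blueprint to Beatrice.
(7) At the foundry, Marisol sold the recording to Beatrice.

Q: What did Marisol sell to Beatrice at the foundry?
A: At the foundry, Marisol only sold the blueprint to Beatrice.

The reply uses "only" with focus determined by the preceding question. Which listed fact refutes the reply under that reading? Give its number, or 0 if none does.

Answering "What did ...?" puts focus on the thing — here, "the blueprint".
"Only" then excludes alternative things while the background — same agent, recipient, setting (Marisol / Beatrice / at the foundry) — is held fixed.
Fact (7) keeps same agent, recipient, setting (Marisol / Beatrice / at the foundry) but has thing = the recording; that refutes the reply.
(Fact (1) would refute a reading with focus on the recipient — but that is not what the question asks.)

7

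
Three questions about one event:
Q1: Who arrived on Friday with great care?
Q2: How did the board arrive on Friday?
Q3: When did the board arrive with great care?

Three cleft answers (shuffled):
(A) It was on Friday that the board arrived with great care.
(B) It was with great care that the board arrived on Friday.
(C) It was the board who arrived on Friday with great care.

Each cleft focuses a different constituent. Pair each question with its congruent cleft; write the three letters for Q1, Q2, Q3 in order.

Q1 asks about the subject (agent); cleft (C) focuses "the board", which is the subject (agent) — so Q1 → C.
Q2 asks about the manner; cleft (B) focuses "with great care", which is the manner — so Q2 → B.
Q3 asks about the time; cleft (A) focuses "on Friday", which is the time — so Q3 → A.
Mapping: Q1→C, Q2→B, Q3→A.

CBA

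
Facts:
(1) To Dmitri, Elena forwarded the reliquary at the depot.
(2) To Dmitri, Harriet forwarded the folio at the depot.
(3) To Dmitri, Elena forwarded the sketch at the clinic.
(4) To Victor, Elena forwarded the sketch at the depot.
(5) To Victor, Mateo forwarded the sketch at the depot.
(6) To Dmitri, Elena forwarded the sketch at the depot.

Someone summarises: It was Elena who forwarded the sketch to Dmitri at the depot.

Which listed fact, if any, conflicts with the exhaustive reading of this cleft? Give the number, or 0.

0

Focus of the cleft: "Elena" (the agent). Presupposed background: thing = the sketch, recipient = Dmitri, setting = at the depot.
The exhaustive reading says no other agent fits that background.
No listed fact matches the background with a different agent. Exhaustivity holds.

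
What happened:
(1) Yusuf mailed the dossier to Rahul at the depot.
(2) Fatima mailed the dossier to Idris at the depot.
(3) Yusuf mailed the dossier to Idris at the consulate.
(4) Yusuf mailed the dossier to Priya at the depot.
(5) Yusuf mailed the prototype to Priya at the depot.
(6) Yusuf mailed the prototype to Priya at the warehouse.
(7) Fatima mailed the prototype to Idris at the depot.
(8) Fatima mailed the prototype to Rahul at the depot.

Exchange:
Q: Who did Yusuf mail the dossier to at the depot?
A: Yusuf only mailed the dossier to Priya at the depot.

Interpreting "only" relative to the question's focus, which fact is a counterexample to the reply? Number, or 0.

Answering "Who did ... to ...?" puts focus on the recipient — here, "Priya".
"Only" then excludes alternative recipients while the background — Yusuf as agent and the dossier as thing and at the depot as setting — is held fixed.
Fact (1) shares the background with a different recipient (Rahul) — counterexample.
(Fact (5) would refute a reading with focus on the thing — but that is not what the question asks.)

1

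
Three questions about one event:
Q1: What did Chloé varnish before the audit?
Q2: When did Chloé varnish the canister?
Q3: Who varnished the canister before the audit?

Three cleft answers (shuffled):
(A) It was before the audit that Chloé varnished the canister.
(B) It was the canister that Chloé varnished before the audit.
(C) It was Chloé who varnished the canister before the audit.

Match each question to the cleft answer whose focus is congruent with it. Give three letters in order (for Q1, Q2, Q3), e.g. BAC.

BAC

Q1 asks about the direct object; cleft (B) focuses "the canister", which is the direct object — so Q1 → B.
Q2 asks about the time; cleft (A) focuses "before the audit", which is the time — so Q2 → A.
Q3 asks about the subject (agent); cleft (C) focuses "Chloé", which is the subject (agent) — so Q3 → C.
Mapping: Q1→B, Q2→A, Q3→C.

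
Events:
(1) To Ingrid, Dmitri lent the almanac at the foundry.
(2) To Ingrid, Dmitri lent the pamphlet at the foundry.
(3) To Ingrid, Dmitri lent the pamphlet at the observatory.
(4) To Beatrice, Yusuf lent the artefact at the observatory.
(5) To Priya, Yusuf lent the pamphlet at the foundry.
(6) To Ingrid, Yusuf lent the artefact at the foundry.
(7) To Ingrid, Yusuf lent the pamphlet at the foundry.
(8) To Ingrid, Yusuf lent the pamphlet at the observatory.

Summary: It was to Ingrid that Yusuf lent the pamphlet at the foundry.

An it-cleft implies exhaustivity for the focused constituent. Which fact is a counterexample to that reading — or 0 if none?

5

Focus of the cleft: "Ingrid" (the recipient). Presupposed background: Yusuf as agent and the pamphlet as thing and at the foundry as setting.
Exhaustivity: Ingrid is the only recipient satisfying that background.
But fact (5) also has Yusuf as agent and the pamphlet as thing and at the foundry as setting, with recipient = Priya — so the exhaustive reading fails.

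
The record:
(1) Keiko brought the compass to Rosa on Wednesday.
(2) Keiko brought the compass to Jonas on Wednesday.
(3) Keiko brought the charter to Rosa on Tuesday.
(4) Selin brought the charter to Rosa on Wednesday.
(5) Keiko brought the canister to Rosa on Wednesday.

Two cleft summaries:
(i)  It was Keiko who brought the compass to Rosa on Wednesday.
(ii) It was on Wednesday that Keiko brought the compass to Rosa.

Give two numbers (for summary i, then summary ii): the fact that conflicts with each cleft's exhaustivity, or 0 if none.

Summary (i) focuses "Keiko" (the agent); background same thing, recipient, setting (the compass / Rosa / on Wednesday). No fact matches that background with a different agent, so 0.
Summary (ii) focuses "on Wednesday" (the setting); background same agent, thing, recipient (Keiko / the compass / Rosa). No fact matches that background with a different setting, so 0.

0, 0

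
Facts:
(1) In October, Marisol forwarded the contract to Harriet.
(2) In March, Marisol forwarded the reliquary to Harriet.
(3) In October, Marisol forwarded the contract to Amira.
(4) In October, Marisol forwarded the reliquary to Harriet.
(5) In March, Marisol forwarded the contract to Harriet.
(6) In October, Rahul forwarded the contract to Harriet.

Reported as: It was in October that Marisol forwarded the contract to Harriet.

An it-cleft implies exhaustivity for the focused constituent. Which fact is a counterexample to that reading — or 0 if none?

5

The cleft puts "in October" in focus and presupposes the open proposition with agent = Marisol, thing = the contract, recipient = Harriet.
The exhaustive reading says no other setting fits that background.
Fact (5) shares the background but with setting = in March; exhaustivity is violated.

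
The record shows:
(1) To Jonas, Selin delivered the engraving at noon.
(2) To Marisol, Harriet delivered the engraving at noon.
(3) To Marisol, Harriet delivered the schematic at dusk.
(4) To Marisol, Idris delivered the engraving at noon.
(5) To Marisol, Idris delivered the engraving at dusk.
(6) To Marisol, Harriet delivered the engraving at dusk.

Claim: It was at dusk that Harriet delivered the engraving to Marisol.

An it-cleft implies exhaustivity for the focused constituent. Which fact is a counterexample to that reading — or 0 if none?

2

Focus of the cleft: "at dusk" (the setting). Presupposed background: agent = Harriet, thing = the engraving, recipient = Marisol.
Exhaustivity: at dusk is the only setting satisfying that background.
But fact (2) also has agent = Harriet, thing = the engraving, recipient = Marisol, with setting = at noon — so the exhaustive reading fails.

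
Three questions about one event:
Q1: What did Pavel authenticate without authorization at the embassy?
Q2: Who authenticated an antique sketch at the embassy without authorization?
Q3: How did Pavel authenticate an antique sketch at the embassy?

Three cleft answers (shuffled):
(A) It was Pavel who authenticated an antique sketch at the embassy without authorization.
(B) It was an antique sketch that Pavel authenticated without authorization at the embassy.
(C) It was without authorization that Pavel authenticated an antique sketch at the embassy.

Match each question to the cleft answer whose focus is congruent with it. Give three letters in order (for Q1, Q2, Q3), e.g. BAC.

BAC

Q1 asks about the direct object; cleft (B) focuses "an antique sketch", which is the direct object — so Q1 → B.
Q2 asks about the subject (agent); cleft (A) focuses "Pavel", which is the subject (agent) — so Q2 → A.
Q3 asks about the manner; cleft (C) focuses "without authorization", which is the manner — so Q3 → C.
Mapping: Q1→B, Q2→A, Q3→C.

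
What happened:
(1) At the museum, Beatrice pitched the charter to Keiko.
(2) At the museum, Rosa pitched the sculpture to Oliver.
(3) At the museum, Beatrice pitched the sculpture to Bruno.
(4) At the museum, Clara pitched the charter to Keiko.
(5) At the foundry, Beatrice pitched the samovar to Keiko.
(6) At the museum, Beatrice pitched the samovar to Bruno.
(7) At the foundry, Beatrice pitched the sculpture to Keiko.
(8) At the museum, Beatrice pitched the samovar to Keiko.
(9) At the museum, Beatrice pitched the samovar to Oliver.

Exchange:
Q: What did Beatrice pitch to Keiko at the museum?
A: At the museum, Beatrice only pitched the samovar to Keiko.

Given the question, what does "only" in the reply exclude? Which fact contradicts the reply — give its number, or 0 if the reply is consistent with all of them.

1

Answering "What did ...?" puts focus on the thing — here, "the samovar".
"Only" then excludes alternative things while the background — Beatrice as agent and Keiko as recipient and at the museum as setting — is held fixed.
Fact (1) keeps Beatrice as agent and Keiko as recipient and at the museum as setting but has thing = the charter; that refutes the reply.
(Fact (6) would refute a reading with focus on the recipient — but that is not what the question asks.)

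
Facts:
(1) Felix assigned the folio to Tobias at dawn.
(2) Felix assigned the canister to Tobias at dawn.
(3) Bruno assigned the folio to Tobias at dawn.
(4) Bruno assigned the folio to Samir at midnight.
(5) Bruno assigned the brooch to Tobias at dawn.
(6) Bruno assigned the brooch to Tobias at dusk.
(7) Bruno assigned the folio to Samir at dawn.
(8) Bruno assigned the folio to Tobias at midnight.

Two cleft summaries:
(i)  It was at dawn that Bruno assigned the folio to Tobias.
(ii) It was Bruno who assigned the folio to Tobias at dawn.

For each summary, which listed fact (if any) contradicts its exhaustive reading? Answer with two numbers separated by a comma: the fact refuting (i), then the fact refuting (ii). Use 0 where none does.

8, 1

Summary (i) focuses "at dawn" (the setting); background same agent, thing, recipient (Bruno / the folio / Tobias). Fact (8) matches that background with setting = at midnight — refutes (i).
Summary (ii) focuses "Bruno" (the agent); background same thing, recipient, setting (the folio / Tobias / at dawn). Fact (1) matches that background with agent = Felix — refutes (ii).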